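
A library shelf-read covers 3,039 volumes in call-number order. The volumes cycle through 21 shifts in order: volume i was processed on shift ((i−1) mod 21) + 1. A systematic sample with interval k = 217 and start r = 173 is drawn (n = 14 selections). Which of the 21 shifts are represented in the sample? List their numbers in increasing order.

Consecutive selections differ by k = 217, so their shift numbers differ by 217 mod 21 = 7.
gcd(217, 21) = 7, so the sample visits 21/7 = 3 distinct residues mod 21.
Start 173 is shift 5; the shifts hit are 5, 12, 19.

5, 12, 19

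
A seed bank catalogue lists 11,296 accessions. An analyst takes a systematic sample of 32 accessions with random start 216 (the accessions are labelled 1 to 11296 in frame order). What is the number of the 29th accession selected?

10100

k = 11296/32 = 353
29th selection = r + (29−1)·k = 216 + 28×353 = 216 + 9884 = 10100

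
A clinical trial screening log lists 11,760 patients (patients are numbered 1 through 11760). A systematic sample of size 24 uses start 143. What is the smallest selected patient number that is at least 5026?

k = 11760/24 = 490
Steps past start: ⌈(5026 − 143)/490⌉ = ⌈4883/490⌉ = 10
Selected patient: 143 + 10×490 = 5043

5043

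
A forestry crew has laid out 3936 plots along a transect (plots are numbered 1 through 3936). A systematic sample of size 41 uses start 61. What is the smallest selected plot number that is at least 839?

k = 3936/41 = 96
Steps past start: ⌈(839 − 61)/96⌉ = ⌈778/96⌉ = 9
Selected plot: 61 + 9×96 = 925

925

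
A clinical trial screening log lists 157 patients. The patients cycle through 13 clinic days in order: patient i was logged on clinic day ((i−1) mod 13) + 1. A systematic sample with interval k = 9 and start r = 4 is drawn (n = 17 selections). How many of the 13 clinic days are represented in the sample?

13

Consecutive selections differ by k = 9, so their clinic day numbers differ by 9 mod 13 = 9.
gcd(9, 13) = 1, so the sample visits 13/1 = 13 distinct residues mod 13.
Start 4 is clinic day 4; the clinic days hit are 1, 2, 3, 4, 5, 6, 7, 8, 9, 10, 11, 12, 13.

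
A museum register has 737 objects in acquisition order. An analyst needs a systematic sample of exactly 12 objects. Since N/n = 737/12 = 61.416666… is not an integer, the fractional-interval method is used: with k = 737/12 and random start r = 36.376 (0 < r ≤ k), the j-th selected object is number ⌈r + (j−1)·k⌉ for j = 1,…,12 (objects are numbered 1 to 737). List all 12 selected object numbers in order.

37, 98, 160, 221, 283, 344, 405, 467, 528, 590, 651, 712

j=1: r + 0k = 36.376 → ⌈·⌉ = 37
j=2: r + 1k = 97.792666… → ⌈·⌉ = 98
j=3: r + 2k = 159.209333… → ⌈·⌉ = 160
j=4: r + 3k = 220.626 → ⌈·⌉ = 221
j=5: r + 4k = 282.042666… → ⌈·⌉ = 283
j=6: r + 5k = 343.459333… → ⌈·⌉ = 344
j=7: r + 6k = 404.876 → ⌈·⌉ = 405
j=8: r + 7k = 466.292666… → ⌈·⌉ = 467
j=9: r + 8k = 527.709333… → ⌈·⌉ = 528
j=10: r + 9k = 589.126 → ⌈·⌉ = 590
j=11: r + 10k = 650.542666… → ⌈·⌉ = 651
j=12: r + 11k = 711.959333… → ⌈·⌉ = 712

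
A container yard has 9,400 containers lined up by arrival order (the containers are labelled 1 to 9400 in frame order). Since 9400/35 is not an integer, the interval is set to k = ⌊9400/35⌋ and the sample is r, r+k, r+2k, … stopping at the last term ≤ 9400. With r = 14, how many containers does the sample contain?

36

k = ⌊9400/35⌋ = 268
Achieved size = ⌊(9400 − 14)/268⌋ + 1 = ⌊9386/268⌋ + 1 = 35 + 1 = 36
(last selection: 14 + 35×268 = 9394 ≤ 9400; next would be 9662 > 9400)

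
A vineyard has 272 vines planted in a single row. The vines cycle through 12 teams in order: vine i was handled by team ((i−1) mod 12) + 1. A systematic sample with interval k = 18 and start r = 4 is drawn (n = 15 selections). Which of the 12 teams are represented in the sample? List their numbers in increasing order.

Consecutive selections differ by k = 18, so their team numbers differ by 18 mod 12 = 6.
gcd(18, 12) = 6, so the sample visits 12/6 = 2 distinct residues mod 12.
Start 4 is team 4; the teams hit are 4, 10.

4, 10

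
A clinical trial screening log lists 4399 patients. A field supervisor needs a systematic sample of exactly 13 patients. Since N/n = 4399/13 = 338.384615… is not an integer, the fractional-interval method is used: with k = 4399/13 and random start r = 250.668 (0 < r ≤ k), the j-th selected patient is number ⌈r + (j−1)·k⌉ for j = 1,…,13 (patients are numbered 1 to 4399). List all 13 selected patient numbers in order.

j=1: r + 0k = 250.668 → ⌈·⌉ = 251
j=2: r + 1k = 589.052615… → ⌈·⌉ = 590
j=3: r + 2k = 927.437230… → ⌈·⌉ = 928
j=4: r + 3k = 1265.821846… → ⌈·⌉ = 1266
j=5: r + 4k = 1604.206461… → ⌈·⌉ = 1605
j=6: r + 5k = 1942.591076… → ⌈·⌉ = 1943
j=7: r + 6k = 2280.975692… → ⌈·⌉ = 2281
j=8: r + 7k = 2619.360307… → ⌈·⌉ = 2620
j=9: r + 8k = 2957.744923… → ⌈·⌉ = 2958
j=10: r + 9k = 3296.129538… → ⌈·⌉ = 3297
j=11: r + 10k = 3634.514153… → ⌈·⌉ = 3635
j=12: r + 11k = 3972.898769… → ⌈·⌉ = 3973
j=13: r + 12k = 4311.283384… → ⌈·⌉ = 4312

251, 590, 928, 1266, 1605, 1943, 2281, 2620, 2958, 3297, 3635, 3973, 4312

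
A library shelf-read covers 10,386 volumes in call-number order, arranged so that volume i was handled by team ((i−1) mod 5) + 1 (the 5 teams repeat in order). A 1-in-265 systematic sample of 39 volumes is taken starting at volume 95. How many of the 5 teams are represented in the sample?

1

Consecutive selections differ by k = 265, so their team numbers differ by 265 mod 5 = 0.
gcd(265, 5) = 5, so the sample visits 5/5 = 1 distinct residues mod 5.
Start 95 is team 5; the teams hit are 5.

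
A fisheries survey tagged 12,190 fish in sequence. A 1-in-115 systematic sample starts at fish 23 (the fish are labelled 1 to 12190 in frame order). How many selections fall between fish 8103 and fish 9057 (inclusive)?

k = 115
First selection ≥ 8103: 23 + ⌈(8103−23)/115⌉·115 = 23 + 71×115 = 8188
Last selection ≤ 9057: 23 + ⌊(9057−23)/115⌋·115 = 23 + 78×115 = 8993
Count = 78 − 71 + 1 = 8

8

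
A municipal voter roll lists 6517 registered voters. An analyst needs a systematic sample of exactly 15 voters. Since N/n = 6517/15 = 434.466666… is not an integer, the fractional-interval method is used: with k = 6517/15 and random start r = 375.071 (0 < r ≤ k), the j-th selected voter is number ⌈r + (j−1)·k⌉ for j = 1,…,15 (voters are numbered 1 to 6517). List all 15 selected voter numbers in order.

376, 810, 1245, 1679, 2113, 2548, 2982, 3417, 3851, 4286, 4720, 5155, 5589, 6024, 6458

j=1: r + 0k = 375.071 → ⌈·⌉ = 376
j=2: r + 1k = 809.537666… → ⌈·⌉ = 810
j=3: r + 2k = 1244.004333… → ⌈·⌉ = 1245
j=4: r + 3k = 1678.471 → ⌈·⌉ = 1679
j=5: r + 4k = 2112.937666… → ⌈·⌉ = 2113
j=6: r + 5k = 2547.404333… → ⌈·⌉ = 2548
j=7: r + 6k = 2981.871 → ⌈·⌉ = 2982
j=8: r + 7k = 3416.337666… → ⌈·⌉ = 3417
j=9: r + 8k = 3850.804333… → ⌈·⌉ = 3851
j=10: r + 9k = 4285.271 → ⌈·⌉ = 4286
j=11: r + 10k = 4719.737666… → ⌈·⌉ = 4720
j=12: r + 11k = 5154.204333… → ⌈·⌉ = 5155
j=13: r + 12k = 5588.671 → ⌈·⌉ = 5589
j=14: r + 13k = 6023.137666… → ⌈·⌉ = 6024
j=15: r + 14k = 6457.604333… → ⌈·⌉ = 6458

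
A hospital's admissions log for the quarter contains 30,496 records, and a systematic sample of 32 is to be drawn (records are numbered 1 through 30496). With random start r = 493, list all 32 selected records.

k = N/n = 30496/32 = 953
record 1: 493
record 2: 493 + 953 = 1446
record 3: 1446 + 953 = 2399
record 4: 2399 + 953 = 3352
record 5: 3352 + 953 = 4305
record 6: 4305 + 953 = 5258
record 7: 5258 + 953 = 6211
record 8: 6211 + 953 = 7164
record 9: 7164 + 953 = 8117
record 10: 8117 + 953 = 9070
record 11: 9070 + 953 = 10023
record 12: 10023 + 953 = 10976
record 13: 10976 + 953 = 11929
record 14: 11929 + 953 = 12882
record 15: 12882 + 953 = 13835
record 16: 13835 + 953 = 14788
record 17: 14788 + 953 = 15741
record 18: 15741 + 953 = 16694
record 19: 16694 + 953 = 17647
record 20: 17647 + 953 = 18600
record 21: 18600 + 953 = 19553
record 22: 19553 + 953 = 20506
record 23: 20506 + 953 = 21459
record 24: 21459 + 953 = 22412
record 25: 22412 + 953 = 23365
record 26: 23365 + 953 = 24318
record 27: 24318 + 953 = 25271
record 28: 25271 + 953 = 26224
record 29: 26224 + 953 = 27177
record 30: 27177 + 953 = 28130
record 31: 28130 + 953 = 29083
record 32: 29083 + 953 = 30036

493, 1446, 2399, 3352, 4305, 5258, 6211, 7164, 8117, 9070, 10023, 10976, 11929, 12882, 13835, 14788, 15741, 16694, 17647, 18600, 19553, 20506, 21459, 22412, 23365, 24318, 25271, 26224, 27177, 28130, 29083, 30036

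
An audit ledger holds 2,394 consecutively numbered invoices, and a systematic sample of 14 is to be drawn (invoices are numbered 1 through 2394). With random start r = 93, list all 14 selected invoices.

k = N/n = 2394/14 = 171
invoice 1: 93
invoice 2: 93 + 171 = 264
invoice 3: 264 + 171 = 435
invoice 4: 435 + 171 = 606
invoice 5: 606 + 171 = 777
invoice 6: 777 + 171 = 948
invoice 7: 948 + 171 = 1119
invoice 8: 1119 + 171 = 1290
invoice 9: 1290 + 171 = 1461
invoice 10: 1461 + 171 = 1632
invoice 11: 1632 + 171 = 1803
invoice 12: 1803 + 171 = 1974
invoice 13: 1974 + 171 = 2145
invoice 14: 2145 + 171 = 2316

93, 264, 435, 606, 777, 948, 1119, 1290, 1461, 1632, 1803, 1974, 2145, 2316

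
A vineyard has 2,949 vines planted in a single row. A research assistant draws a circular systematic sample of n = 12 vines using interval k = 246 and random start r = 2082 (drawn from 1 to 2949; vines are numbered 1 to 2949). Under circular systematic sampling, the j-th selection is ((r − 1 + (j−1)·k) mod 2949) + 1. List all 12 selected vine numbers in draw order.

2082, 2328, 2574, 2820, 117, 363, 609, 855, 1101, 1347, 1593, 1839

Selection 1: 2082
Selection 2: 2082 + 246 = 2328
Selection 3: 2328 + 246 = 2574
Selection 4: 2574 + 246 = 2820
Selection 5: 2820 + 246 = 3066 → 3066 − 2949 = 117
Selection 6: 117 + 246 = 363
Selection 7: 363 + 246 = 609
Selection 8: 609 + 246 = 855
Selection 9: 855 + 246 = 1101
Selection 10: 1101 + 246 = 1347
Selection 11: 1347 + 246 = 1593
Selection 12: 1593 + 246 = 1839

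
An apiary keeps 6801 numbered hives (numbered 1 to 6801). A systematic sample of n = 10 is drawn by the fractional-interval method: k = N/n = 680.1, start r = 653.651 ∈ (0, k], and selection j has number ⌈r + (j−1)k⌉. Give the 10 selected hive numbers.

654, 1334, 2014, 2694, 3375, 4055, 4735, 5415, 6095, 6775

j=1: r + 0k = 653.651 → ⌈·⌉ = 654
j=2: r + 1k = 1333.751 → ⌈·⌉ = 1334
j=3: r + 2k = 2013.851 → ⌈·⌉ = 2014
j=4: r + 3k = 2693.951 → ⌈·⌉ = 2694
j=5: r + 4k = 3374.051 → ⌈·⌉ = 3375
j=6: r + 5k = 4054.151 → ⌈·⌉ = 4055
j=7: r + 6k = 4734.251 → ⌈·⌉ = 4735
j=8: r + 7k = 5414.351 → ⌈·⌉ = 5415
j=9: r + 8k = 6094.451 → ⌈·⌉ = 6095
j=10: r + 9k = 6774.551 → ⌈·⌉ = 6775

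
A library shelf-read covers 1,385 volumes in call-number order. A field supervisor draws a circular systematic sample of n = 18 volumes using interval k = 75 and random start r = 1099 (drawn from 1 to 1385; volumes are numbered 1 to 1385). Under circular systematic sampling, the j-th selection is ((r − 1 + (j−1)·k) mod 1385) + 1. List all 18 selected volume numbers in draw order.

Selection 1: 1099
Selection 2: 1099 + 75 = 1174
Selection 3: 1174 + 75 = 1249
Selection 4: 1249 + 75 = 1324
Selection 5: 1324 + 75 = 1399 → 1399 − 1385 = 14
Selection 6: 14 + 75 = 89
Selection 7: 89 + 75 = 164
Selection 8: 164 + 75 = 239
Selection 9: 239 + 75 = 314
Selection 10: 314 + 75 = 389
Selection 11: 389 + 75 = 464
Selection 12: 464 + 75 = 539
Selection 13: 539 + 75 = 614
Selection 14: 614 + 75 = 689
Selection 15: 689 + 75 = 764
Selection 16: 764 + 75 = 839
Selection 17: 839 + 75 = 914
Selection 18: 914 + 75 = 989

1099, 1174, 1249, 1324, 14, 89, 164, 239, 314, 389, 464, 539, 614, 689, 764, 839, 914, 989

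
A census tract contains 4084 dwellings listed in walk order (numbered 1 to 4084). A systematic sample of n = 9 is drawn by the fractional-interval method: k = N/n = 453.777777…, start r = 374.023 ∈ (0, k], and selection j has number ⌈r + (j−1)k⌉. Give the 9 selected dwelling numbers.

j=1: r + 0k = 374.023 → ⌈·⌉ = 375
j=2: r + 1k = 827.800777… → ⌈·⌉ = 828
j=3: r + 2k = 1281.578555… → ⌈·⌉ = 1282
j=4: r + 3k = 1735.356333… → ⌈·⌉ = 1736
j=5: r + 4k = 2189.134111… → ⌈·⌉ = 2190
j=6: r + 5k = 2642.911888… → ⌈·⌉ = 2643
j=7: r + 6k = 3096.689666… → ⌈·⌉ = 3097
j=8: r + 7k = 3550.467444… → ⌈·⌉ = 3551
j=9: r + 8k = 4004.245222… → ⌈·⌉ = 4005

375, 828, 1282, 1736, 2190, 2643, 3097, 3551, 4005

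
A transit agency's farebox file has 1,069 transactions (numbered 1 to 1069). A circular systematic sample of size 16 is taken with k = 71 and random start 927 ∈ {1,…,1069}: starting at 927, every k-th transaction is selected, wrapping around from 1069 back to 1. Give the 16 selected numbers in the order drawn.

927, 998, 1069, 71, 142, 213, 284, 355, 426, 497, 568, 639, 710, 781, 852, 923

Selection 1: 927
Selection 2: 927 + 71 = 998
Selection 3: 998 + 71 = 1069
Selection 4: 1069 + 71 = 1140 → 1140 − 1069 = 71
Selection 5: 71 + 71 = 142
Selection 6: 142 + 71 = 213
Selection 7: 213 + 71 = 284
Selection 8: 284 + 71 = 355
Selection 9: 355 + 71 = 426
Selection 10: 426 + 71 = 497
Selection 11: 497 + 71 = 568
Selection 12: 568 + 71 = 639
Selection 13: 639 + 71 = 710
Selection 14: 710 + 71 = 781
Selection 15: 781 + 71 = 852
Selection 16: 852 + 71 = 923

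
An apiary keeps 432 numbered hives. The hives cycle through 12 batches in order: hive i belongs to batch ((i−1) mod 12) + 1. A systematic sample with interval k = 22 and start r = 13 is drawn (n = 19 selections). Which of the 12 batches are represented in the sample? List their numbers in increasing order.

1, 3, 5, 7, 9, 11

Consecutive selections differ by k = 22, so their batch numbers differ by 22 mod 12 = 10.
gcd(22, 12) = 2, so the sample visits 12/2 = 6 distinct residues mod 12.
Start 13 is batch 1; the batches hit are 1, 3, 5, 7, 9, 11.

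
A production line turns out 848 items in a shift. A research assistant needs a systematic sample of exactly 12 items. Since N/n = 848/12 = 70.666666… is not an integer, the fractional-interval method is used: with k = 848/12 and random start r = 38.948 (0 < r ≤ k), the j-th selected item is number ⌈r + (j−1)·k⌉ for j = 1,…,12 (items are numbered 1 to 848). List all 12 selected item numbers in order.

j=1: r + 0k = 38.948 → ⌈·⌉ = 39
j=2: r + 1k = 109.614666… → ⌈·⌉ = 110
j=3: r + 2k = 180.281333… → ⌈·⌉ = 181
j=4: r + 3k = 250.948 → ⌈·⌉ = 251
j=5: r + 4k = 321.614666… → ⌈·⌉ = 322
j=6: r + 5k = 392.281333… → ⌈·⌉ = 393
j=7: r + 6k = 462.948 → ⌈·⌉ = 463
j=8: r + 7k = 533.614666… → ⌈·⌉ = 534
j=9: r + 8k = 604.281333… → ⌈·⌉ = 605
j=10: r + 9k = 674.948 → ⌈·⌉ = 675
j=11: r + 10k = 745.614666… → ⌈·⌉ = 746
j=12: r + 11k = 816.281333… → ⌈·⌉ = 817

39, 110, 181, 251, 322, 393, 463, 534, 605, 675, 746, 817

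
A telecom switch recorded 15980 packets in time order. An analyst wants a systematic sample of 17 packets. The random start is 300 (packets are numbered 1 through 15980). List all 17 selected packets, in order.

k = N/n = 15980/17 = 940
packet 1: 300
packet 2: 300 + 940 = 1240
packet 3: 1240 + 940 = 2180
packet 4: 2180 + 940 = 3120
packet 5: 3120 + 940 = 4060
packet 6: 4060 + 940 = 5000
packet 7: 5000 + 940 = 5940
packet 8: 5940 + 940 = 6880
packet 9: 6880 + 940 = 7820
packet 10: 7820 + 940 = 8760
packet 11: 8760 + 940 = 9700
packet 12: 9700 + 940 = 10640
packet 13: 10640 + 940 = 11580
packet 14: 11580 + 940 = 12520
packet 15: 12520 + 940 = 13460
packet 16: 13460 + 940 = 14400
packet 17: 14400 + 940 = 15340

300, 1240, 2180, 3120, 4060, 5000, 5940, 6880, 7820, 8760, 9700, 10640, 11580, 12520, 13460, 14400, 15340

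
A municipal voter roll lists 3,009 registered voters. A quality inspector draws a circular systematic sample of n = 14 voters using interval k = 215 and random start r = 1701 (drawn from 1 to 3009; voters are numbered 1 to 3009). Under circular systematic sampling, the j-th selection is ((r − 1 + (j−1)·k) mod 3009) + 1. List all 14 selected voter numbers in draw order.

1701, 1916, 2131, 2346, 2561, 2776, 2991, 197, 412, 627, 842, 1057, 1272, 1487

Selection 1: 1701
Selection 2: 1701 + 215 = 1916
Selection 3: 1916 + 215 = 2131
Selection 4: 2131 + 215 = 2346
Selection 5: 2346 + 215 = 2561
Selection 6: 2561 + 215 = 2776
Selection 7: 2776 + 215 = 2991
Selection 8: 2991 + 215 = 3206 → 3206 − 3009 = 197
Selection 9: 197 + 215 = 412
Selection 10: 412 + 215 = 627
Selection 11: 627 + 215 = 842
Selection 12: 842 + 215 = 1057
Selection 13: 1057 + 215 = 1272
Selection 14: 1272 + 215 = 1487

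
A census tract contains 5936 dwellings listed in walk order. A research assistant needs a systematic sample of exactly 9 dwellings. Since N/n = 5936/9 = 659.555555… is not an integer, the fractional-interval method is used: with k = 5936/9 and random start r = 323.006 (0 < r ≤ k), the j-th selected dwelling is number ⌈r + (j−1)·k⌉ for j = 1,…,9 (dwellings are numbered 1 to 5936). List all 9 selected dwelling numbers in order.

324, 983, 1643, 2302, 2962, 3621, 4281, 4940, 5600

j=1: r + 0k = 323.006 → ⌈·⌉ = 324
j=2: r + 1k = 982.561555… → ⌈·⌉ = 983
j=3: r + 2k = 1642.117111… → ⌈·⌉ = 1643
j=4: r + 3k = 2301.672666… → ⌈·⌉ = 2302
j=5: r + 4k = 2961.228222… → ⌈·⌉ = 2962
j=6: r + 5k = 3620.783777… → ⌈·⌉ = 3621
j=7: r + 6k = 4280.339333… → ⌈·⌉ = 4281
j=8: r + 7k = 4939.894888… → ⌈·⌉ = 4940
j=9: r + 8k = 5599.450444… → ⌈·⌉ = 5600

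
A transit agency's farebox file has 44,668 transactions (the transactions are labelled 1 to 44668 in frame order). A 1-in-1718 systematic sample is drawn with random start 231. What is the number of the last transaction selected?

43181

k = 1718
26th selection = r + (26−1)·k = 231 + 25×1718 = 231 + 42950 = 43181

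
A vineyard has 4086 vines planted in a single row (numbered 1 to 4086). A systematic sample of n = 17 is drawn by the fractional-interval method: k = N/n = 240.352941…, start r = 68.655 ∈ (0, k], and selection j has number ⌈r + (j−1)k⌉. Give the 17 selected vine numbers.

69, 310, 550, 790, 1031, 1271, 1511, 1752, 1992, 2232, 2473, 2713, 2953, 3194, 3434, 3674, 3915

j=1: r + 0k = 68.655 → ⌈·⌉ = 69
j=2: r + 1k = 309.007941… → ⌈·⌉ = 310
j=3: r + 2k = 549.360882… → ⌈·⌉ = 550
j=4: r + 3k = 789.713823… → ⌈·⌉ = 790
j=5: r + 4k = 1030.066764… → ⌈·⌉ = 1031
j=6: r + 5k = 1270.419705… → ⌈·⌉ = 1271
j=7: r + 6k = 1510.772647… → ⌈·⌉ = 1511
j=8: r + 7k = 1751.125588… → ⌈·⌉ = 1752
j=9: r + 8k = 1991.478529… → ⌈·⌉ = 1992
j=10: r + 9k = 2231.831470… → ⌈·⌉ = 2232
j=11: r + 10k = 2472.184411… → ⌈·⌉ = 2473
j=12: r + 11k = 2712.537352… → ⌈·⌉ = 2713
j=13: r + 12k = 2952.890294… → ⌈·⌉ = 2953
j=14: r + 13k = 3193.243235… → ⌈·⌉ = 3194
j=15: r + 14k = 3433.596176… → ⌈·⌉ = 3434
j=16: r + 15k = 3673.949117… → ⌈·⌉ = 3674
j=17: r + 16k = 3914.302058… → ⌈·⌉ = 3915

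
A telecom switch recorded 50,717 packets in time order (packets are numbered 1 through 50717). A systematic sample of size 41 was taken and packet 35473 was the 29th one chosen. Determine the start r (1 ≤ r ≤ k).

k = 50717/41 = 1237
r = 35473 − (29−1)×1237 = 35473 − 34636 = 837

837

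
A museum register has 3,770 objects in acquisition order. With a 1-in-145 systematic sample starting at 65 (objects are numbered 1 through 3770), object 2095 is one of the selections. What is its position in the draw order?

k = 145
position = (2095 − 65)/145 + 1 = 2030/145 + 1 = 14 + 1 = 15

15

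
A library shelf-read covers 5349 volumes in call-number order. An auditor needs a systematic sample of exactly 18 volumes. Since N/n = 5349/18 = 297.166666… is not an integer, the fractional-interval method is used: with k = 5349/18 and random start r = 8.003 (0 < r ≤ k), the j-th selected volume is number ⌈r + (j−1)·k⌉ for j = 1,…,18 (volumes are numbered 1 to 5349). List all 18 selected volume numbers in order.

9, 306, 603, 900, 1197, 1494, 1792, 2089, 2386, 2683, 2980, 3277, 3575, 3872, 4169, 4466, 4763, 5060

j=1: r + 0k = 8.003 → ⌈·⌉ = 9
j=2: r + 1k = 305.169666… → ⌈·⌉ = 306
j=3: r + 2k = 602.336333… → ⌈·⌉ = 603
j=4: r + 3k = 899.503 → ⌈·⌉ = 900
j=5: r + 4k = 1196.669666… → ⌈·⌉ = 1197
j=6: r + 5k = 1493.836333… → ⌈·⌉ = 1494
j=7: r + 6k = 1791.003 → ⌈·⌉ = 1792
j=8: r + 7k = 2088.169666… → ⌈·⌉ = 2089
j=9: r + 8k = 2385.336333… → ⌈·⌉ = 2386
j=10: r + 9k = 2682.503 → ⌈·⌉ = 2683
j=11: r + 10k = 2979.669666… → ⌈·⌉ = 2980
j=12: r + 11k = 3276.836333… → ⌈·⌉ = 3277
j=13: r + 12k = 3574.003 → ⌈·⌉ = 3575
j=14: r + 13k = 3871.169666… → ⌈·⌉ = 3872
j=15: r + 14k = 4168.336333… → ⌈·⌉ = 4169
j=16: r + 15k = 4465.503 → ⌈·⌉ = 4466
j=17: r + 16k = 4762.669666… → ⌈·⌉ = 4763
j=18: r + 17k = 5059.836333… → ⌈·⌉ = 5060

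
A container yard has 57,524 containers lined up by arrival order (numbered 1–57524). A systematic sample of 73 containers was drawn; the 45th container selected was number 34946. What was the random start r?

k = 57524/73 = 788
r = 34946 − (45−1)×788 = 34946 − 34672 = 274

274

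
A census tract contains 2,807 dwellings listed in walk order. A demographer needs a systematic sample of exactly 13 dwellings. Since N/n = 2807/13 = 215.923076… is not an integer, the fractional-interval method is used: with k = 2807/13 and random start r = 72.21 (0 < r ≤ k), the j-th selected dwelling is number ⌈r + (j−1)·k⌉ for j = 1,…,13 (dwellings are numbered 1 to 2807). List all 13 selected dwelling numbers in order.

73, 289, 505, 720, 936, 1152, 1368, 1584, 1800, 2016, 2232, 2448, 2664

j=1: r + 0k = 72.21 → ⌈·⌉ = 73
j=2: r + 1k = 288.133076… → ⌈·⌉ = 289
j=3: r + 2k = 504.056153… → ⌈·⌉ = 505
j=4: r + 3k = 719.979230… → ⌈·⌉ = 720
j=5: r + 4k = 935.902307… → ⌈·⌉ = 936
j=6: r + 5k = 1151.825384… → ⌈·⌉ = 1152
j=7: r + 6k = 1367.748461… → ⌈·⌉ = 1368
j=8: r + 7k = 1583.671538… → ⌈·⌉ = 1584
j=9: r + 8k = 1799.594615… → ⌈·⌉ = 1800
j=10: r + 9k = 2015.517692… → ⌈·⌉ = 2016
j=11: r + 10k = 2231.440769… → ⌈·⌉ = 2232
j=12: r + 11k = 2447.363846… → ⌈·⌉ = 2448
j=13: r + 12k = 2663.286923… → ⌈·⌉ = 2664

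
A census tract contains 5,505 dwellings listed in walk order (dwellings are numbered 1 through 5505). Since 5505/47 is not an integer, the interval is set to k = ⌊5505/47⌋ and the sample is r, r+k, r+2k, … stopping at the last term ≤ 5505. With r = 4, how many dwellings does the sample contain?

k = ⌊5505/47⌋ = 117
Achieved size = ⌊(5505 − 4)/117⌋ + 1 = ⌊5501/117⌋ + 1 = 47 + 1 = 48
(last selection: 4 + 47×117 = 5503 ≤ 5505; next would be 5620 > 5505)

48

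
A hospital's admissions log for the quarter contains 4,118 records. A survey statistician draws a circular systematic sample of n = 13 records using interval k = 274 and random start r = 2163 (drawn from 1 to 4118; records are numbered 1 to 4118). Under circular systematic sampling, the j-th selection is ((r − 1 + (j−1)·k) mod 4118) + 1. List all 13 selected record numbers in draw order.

Selection 1: 2163
Selection 2: 2163 + 274 = 2437
Selection 3: 2437 + 274 = 2711
Selection 4: 2711 + 274 = 2985
Selection 5: 2985 + 274 = 3259
Selection 6: 3259 + 274 = 3533
Selection 7: 3533 + 274 = 3807
Selection 8: 3807 + 274 = 4081
Selection 9: 4081 + 274 = 4355 → 4355 − 4118 = 237
Selection 10: 237 + 274 = 511
Selection 11: 511 + 274 = 785
Selection 12: 785 + 274 = 1059
Selection 13: 1059 + 274 = 1333

2163, 2437, 2711, 2985, 3259, 3533, 3807, 4081, 237, 511, 785, 1059, 1333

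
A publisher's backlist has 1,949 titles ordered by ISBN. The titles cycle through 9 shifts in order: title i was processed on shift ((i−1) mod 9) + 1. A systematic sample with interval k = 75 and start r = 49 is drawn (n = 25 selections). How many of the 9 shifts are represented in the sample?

3

Consecutive selections differ by k = 75, so their shift numbers differ by 75 mod 9 = 3.
gcd(75, 9) = 3, so the sample visits 9/3 = 3 distinct residues mod 9.
Start 49 is shift 4; the shifts hit are 1, 4, 7.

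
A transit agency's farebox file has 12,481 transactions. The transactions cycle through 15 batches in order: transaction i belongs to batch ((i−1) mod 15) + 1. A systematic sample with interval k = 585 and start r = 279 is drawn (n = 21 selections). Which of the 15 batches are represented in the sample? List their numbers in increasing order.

Consecutive selections differ by k = 585, so their batch numbers differ by 585 mod 15 = 0.
gcd(585, 15) = 15, so the sample visits 15/15 = 1 distinct residues mod 15.
Start 279 is batch 9; the batches hit are 9.

9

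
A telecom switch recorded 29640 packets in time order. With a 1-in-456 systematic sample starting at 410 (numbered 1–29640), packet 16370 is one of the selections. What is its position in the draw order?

36

k = 456
position = (16370 − 410)/456 + 1 = 15960/456 + 1 = 35 + 1 = 36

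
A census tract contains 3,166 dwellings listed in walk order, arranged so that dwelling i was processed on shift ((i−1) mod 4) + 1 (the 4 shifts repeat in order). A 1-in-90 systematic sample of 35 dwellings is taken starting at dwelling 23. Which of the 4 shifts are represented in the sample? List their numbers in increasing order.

Consecutive selections differ by k = 90, so their shift numbers differ by 90 mod 4 = 2.
gcd(90, 4) = 2, so the sample visits 4/2 = 2 distinct residues mod 4.
Start 23 is shift 3; the shifts hit are 1, 3.

1, 3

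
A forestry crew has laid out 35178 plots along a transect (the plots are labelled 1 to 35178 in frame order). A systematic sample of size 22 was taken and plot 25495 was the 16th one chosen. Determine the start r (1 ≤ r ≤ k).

1510

k = 35178/22 = 1599
r = 25495 − (16−1)×1599 = 25495 − 23985 = 1510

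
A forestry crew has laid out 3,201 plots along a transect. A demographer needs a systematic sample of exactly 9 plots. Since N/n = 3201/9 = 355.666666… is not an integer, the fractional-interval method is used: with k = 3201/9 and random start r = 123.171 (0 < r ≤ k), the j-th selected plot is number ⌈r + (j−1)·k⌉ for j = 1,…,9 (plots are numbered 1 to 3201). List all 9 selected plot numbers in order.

124, 479, 835, 1191, 1546, 1902, 2258, 2613, 2969

j=1: r + 0k = 123.171 → ⌈·⌉ = 124
j=2: r + 1k = 478.837666… → ⌈·⌉ = 479
j=3: r + 2k = 834.504333… → ⌈·⌉ = 835
j=4: r + 3k = 1190.171 → ⌈·⌉ = 1191
j=5: r + 4k = 1545.837666… → ⌈·⌉ = 1546
j=6: r + 5k = 1901.504333… → ⌈·⌉ = 1902
j=7: r + 6k = 2257.171 → ⌈·⌉ = 2258
j=8: r + 7k = 2612.837666… → ⌈·⌉ = 2613
j=9: r + 8k = 2968.504333… → ⌈·⌉ = 2969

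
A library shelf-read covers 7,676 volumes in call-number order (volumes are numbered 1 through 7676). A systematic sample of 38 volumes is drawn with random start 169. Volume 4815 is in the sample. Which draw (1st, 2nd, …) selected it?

24

k = 7676/38 = 202
position = (4815 − 169)/202 + 1 = 4646/202 + 1 = 23 + 1 = 24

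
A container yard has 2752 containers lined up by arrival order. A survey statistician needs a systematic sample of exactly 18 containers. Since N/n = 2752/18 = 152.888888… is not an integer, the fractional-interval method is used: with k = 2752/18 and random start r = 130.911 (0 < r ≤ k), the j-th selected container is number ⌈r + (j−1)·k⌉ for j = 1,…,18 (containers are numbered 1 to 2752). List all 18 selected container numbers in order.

131, 284, 437, 590, 743, 896, 1049, 1202, 1355, 1507, 1660, 1813, 1966, 2119, 2272, 2425, 2578, 2731

j=1: r + 0k = 130.911 → ⌈·⌉ = 131
j=2: r + 1k = 283.799888… → ⌈·⌉ = 284
j=3: r + 2k = 436.688777… → ⌈·⌉ = 437
j=4: r + 3k = 589.577666… → ⌈·⌉ = 590
j=5: r + 4k = 742.466555… → ⌈·⌉ = 743
j=6: r + 5k = 895.355444… → ⌈·⌉ = 896
j=7: r + 6k = 1048.244333… → ⌈·⌉ = 1049
j=8: r + 7k = 1201.133222… → ⌈·⌉ = 1202
j=9: r + 8k = 1354.022111… → ⌈·⌉ = 1355
j=10: r + 9k = 1506.911 → ⌈·⌉ = 1507
j=11: r + 10k = 1659.799888… → ⌈·⌉ = 1660
j=12: r + 11k = 1812.688777… → ⌈·⌉ = 1813
j=13: r + 12k = 1965.577666… → ⌈·⌉ = 1966
j=14: r + 13k = 2118.466555… → ⌈·⌉ = 2119
j=15: r + 14k = 2271.355444… → ⌈·⌉ = 2272
j=16: r + 15k = 2424.244333… → ⌈·⌉ = 2425
j=17: r + 16k = 2577.133222… → ⌈·⌉ = 2578
j=18: r + 17k = 2730.022111… → ⌈·⌉ = 2731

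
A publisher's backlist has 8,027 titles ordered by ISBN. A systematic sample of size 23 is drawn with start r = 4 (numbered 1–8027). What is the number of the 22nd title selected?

7333

k = 8027/23 = 349
22nd selection = r + (22−1)·k = 4 + 21×349 = 4 + 7329 = 7333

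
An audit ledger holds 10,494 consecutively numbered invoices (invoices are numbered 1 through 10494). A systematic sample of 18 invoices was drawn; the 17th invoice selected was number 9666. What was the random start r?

338

k = 10494/18 = 583
r = 9666 − (17−1)×583 = 9666 − 9328 = 338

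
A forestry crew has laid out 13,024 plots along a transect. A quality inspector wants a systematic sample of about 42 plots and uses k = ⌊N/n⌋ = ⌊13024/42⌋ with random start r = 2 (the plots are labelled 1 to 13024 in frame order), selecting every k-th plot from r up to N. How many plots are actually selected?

k = ⌊13024/42⌋ = 310
Achieved size = ⌊(13024 − 2)/310⌋ + 1 = ⌊13022/310⌋ + 1 = 42 + 1 = 43
(last selection: 2 + 42×310 = 13022 ≤ 13024; next would be 13332 > 13024)

43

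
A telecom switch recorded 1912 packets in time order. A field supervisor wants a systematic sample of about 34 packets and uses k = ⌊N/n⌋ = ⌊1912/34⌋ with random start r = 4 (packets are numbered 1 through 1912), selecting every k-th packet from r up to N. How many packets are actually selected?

k = ⌊1912/34⌋ = 56
Achieved size = ⌊(1912 − 4)/56⌋ + 1 = ⌊1908/56⌋ + 1 = 34 + 1 = 35
(last selection: 4 + 34×56 = 1908 ≤ 1912; next would be 1964 > 1912)

35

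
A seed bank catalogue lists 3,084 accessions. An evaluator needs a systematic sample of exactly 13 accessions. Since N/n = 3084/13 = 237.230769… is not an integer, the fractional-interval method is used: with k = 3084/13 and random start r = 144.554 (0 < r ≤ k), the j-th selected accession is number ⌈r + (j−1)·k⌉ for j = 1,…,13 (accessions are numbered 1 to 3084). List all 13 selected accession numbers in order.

j=1: r + 0k = 144.554 → ⌈·⌉ = 145
j=2: r + 1k = 381.784769… → ⌈·⌉ = 382
j=3: r + 2k = 619.015538… → ⌈·⌉ = 620
j=4: r + 3k = 856.246307… → ⌈·⌉ = 857
j=5: r + 4k = 1093.477076… → ⌈·⌉ = 1094
j=6: r + 5k = 1330.707846… → ⌈·⌉ = 1331
j=7: r + 6k = 1567.938615… → ⌈·⌉ = 1568
j=8: r + 7k = 1805.169384… → ⌈·⌉ = 1806
j=9: r + 8k = 2042.400153… → ⌈·⌉ = 2043
j=10: r + 9k = 2279.630923… → ⌈·⌉ = 2280
j=11: r + 10k = 2516.861692… → ⌈·⌉ = 2517
j=12: r + 11k = 2754.092461… → ⌈·⌉ = 2755
j=13: r + 12k = 2991.323230… → ⌈·⌉ = 2992

145, 382, 620, 857, 1094, 1331, 1568, 1806, 2043, 2280, 2517, 2755, 2992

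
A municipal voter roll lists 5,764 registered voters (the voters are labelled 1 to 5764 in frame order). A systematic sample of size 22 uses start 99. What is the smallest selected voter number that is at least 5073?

5077

k = 5764/22 = 262
Steps past start: ⌈(5073 − 99)/262⌉ = ⌈4974/262⌉ = 19
Selected voter: 99 + 19×262 = 5077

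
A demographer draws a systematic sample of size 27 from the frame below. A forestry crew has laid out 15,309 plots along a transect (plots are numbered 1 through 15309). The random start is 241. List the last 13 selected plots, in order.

k = N/n = 15309/27 = 567
15th selection = 241 + 14×567 = 8179
16th: 8179 + 567 = 8746
17th: 8746 + 567 = 9313
18th: 9313 + 567 = 9880
19th: 9880 + 567 = 10447
20th: 10447 + 567 = 11014
21st: 11014 + 567 = 11581
22nd: 11581 + 567 = 12148
23rd: 12148 + 567 = 12715
24th: 12715 + 567 = 13282
25th: 13282 + 567 = 13849
26th: 13849 + 567 = 14416
27th: 14416 + 567 = 14983

8179, 8746, 9313, 9880, 10447, 11014, 11581, 12148, 12715, 13282, 13849, 14416, 14983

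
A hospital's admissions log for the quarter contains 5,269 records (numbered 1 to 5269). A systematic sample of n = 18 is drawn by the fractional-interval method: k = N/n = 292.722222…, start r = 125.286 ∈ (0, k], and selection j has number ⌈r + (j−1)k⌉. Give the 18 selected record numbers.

126, 419, 711, 1004, 1297, 1589, 1882, 2175, 2468, 2760, 3053, 3346, 3638, 3931, 4224, 4517, 4809, 5102

j=1: r + 0k = 125.286 → ⌈·⌉ = 126
j=2: r + 1k = 418.008222… → ⌈·⌉ = 419
j=3: r + 2k = 710.730444… → ⌈·⌉ = 711
j=4: r + 3k = 1003.452666… → ⌈·⌉ = 1004
j=5: r + 4k = 1296.174888… → ⌈·⌉ = 1297
j=6: r + 5k = 1588.897111… → ⌈·⌉ = 1589
j=7: r + 6k = 1881.619333… → ⌈·⌉ = 1882
j=8: r + 7k = 2174.341555… → ⌈·⌉ = 2175
j=9: r + 8k = 2467.063777… → ⌈·⌉ = 2468
j=10: r + 9k = 2759.786 → ⌈·⌉ = 2760
j=11: r + 10k = 3052.508222… → ⌈·⌉ = 3053
j=12: r + 11k = 3345.230444… → ⌈·⌉ = 3346
j=13: r + 12k = 3637.952666… → ⌈·⌉ = 3638
j=14: r + 13k = 3930.674888… → ⌈·⌉ = 3931
j=15: r + 14k = 4223.397111… → ⌈·⌉ = 4224
j=16: r + 15k = 4516.119333… → ⌈·⌉ = 4517
j=17: r + 16k = 4808.841555… → ⌈·⌉ = 4809
j=18: r + 17k = 5101.563777… → ⌈·⌉ = 5102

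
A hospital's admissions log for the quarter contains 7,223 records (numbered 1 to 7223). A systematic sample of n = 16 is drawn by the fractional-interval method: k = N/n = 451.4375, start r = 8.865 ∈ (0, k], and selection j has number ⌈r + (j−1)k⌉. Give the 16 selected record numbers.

j=1: r + 0k = 8.865 → ⌈·⌉ = 9
j=2: r + 1k = 460.3025 → ⌈·⌉ = 461
j=3: r + 2k = 911.74 → ⌈·⌉ = 912
j=4: r + 3k = 1363.1775 → ⌈·⌉ = 1364
j=5: r + 4k = 1814.615 → ⌈·⌉ = 1815
j=6: r + 5k = 2266.0525 → ⌈·⌉ = 2267
j=7: r + 6k = 2717.49 → ⌈·⌉ = 2718
j=8: r + 7k = 3168.9275 → ⌈·⌉ = 3169
j=9: r + 8k = 3620.365 → ⌈·⌉ = 3621
j=10: r + 9k = 4071.8025 → ⌈·⌉ = 4072
j=11: r + 10k = 4523.24 → ⌈·⌉ = 4524
j=12: r + 11k = 4974.6775 → ⌈·⌉ = 4975
j=13: r + 12k = 5426.115 → ⌈·⌉ = 5427
j=14: r + 13k = 5877.5525 → ⌈·⌉ = 5878
j=15: r + 14k = 6328.99 → ⌈·⌉ = 6329
j=16: r + 15k = 6780.4275 → ⌈·⌉ = 6781

9, 461, 912, 1364, 1815, 2267, 2718, 3169, 3621, 4072, 4524, 4975, 5427, 5878, 6329, 6781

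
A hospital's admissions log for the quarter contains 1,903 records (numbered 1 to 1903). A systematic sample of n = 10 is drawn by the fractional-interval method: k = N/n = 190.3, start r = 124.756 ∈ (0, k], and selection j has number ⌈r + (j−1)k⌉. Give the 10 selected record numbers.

125, 316, 506, 696, 886, 1077, 1267, 1457, 1648, 1838

j=1: r + 0k = 124.756 → ⌈·⌉ = 125
j=2: r + 1k = 315.056 → ⌈·⌉ = 316
j=3: r + 2k = 505.356 → ⌈·⌉ = 506
j=4: r + 3k = 695.656 → ⌈·⌉ = 696
j=5: r + 4k = 885.956 → ⌈·⌉ = 886
j=6: r + 5k = 1076.256 → ⌈·⌉ = 1077
j=7: r + 6k = 1266.556 → ⌈·⌉ = 1267
j=8: r + 7k = 1456.856 → ⌈·⌉ = 1457
j=9: r + 8k = 1647.156 → ⌈·⌉ = 1648
j=10: r + 9k = 1837.456 → ⌈·⌉ = 1838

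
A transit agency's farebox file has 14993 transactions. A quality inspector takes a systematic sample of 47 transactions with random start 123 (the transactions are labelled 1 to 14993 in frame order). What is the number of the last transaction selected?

k = 14993/47 = 319
47th selection = r + (47−1)·k = 123 + 46×319 = 123 + 14674 = 14797

14797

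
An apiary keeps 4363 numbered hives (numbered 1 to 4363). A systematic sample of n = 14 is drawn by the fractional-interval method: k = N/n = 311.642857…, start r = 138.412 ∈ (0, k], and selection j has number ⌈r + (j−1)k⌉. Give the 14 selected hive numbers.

139, 451, 762, 1074, 1385, 1697, 2009, 2320, 2632, 2944, 3255, 3567, 3879, 4190

j=1: r + 0k = 138.412 → ⌈·⌉ = 139
j=2: r + 1k = 450.054857… → ⌈·⌉ = 451
j=3: r + 2k = 761.697714… → ⌈·⌉ = 762
j=4: r + 3k = 1073.340571… → ⌈·⌉ = 1074
j=5: r + 4k = 1384.983428… → ⌈·⌉ = 1385
j=6: r + 5k = 1696.626285… → ⌈·⌉ = 1697
j=7: r + 6k = 2008.269142… → ⌈·⌉ = 2009
j=8: r + 7k = 2319.912 → ⌈·⌉ = 2320
j=9: r + 8k = 2631.554857… → ⌈·⌉ = 2632
j=10: r + 9k = 2943.197714… → ⌈·⌉ = 2944
j=11: r + 10k = 3254.840571… → ⌈·⌉ = 3255
j=12: r + 11k = 3566.483428… → ⌈·⌉ = 3567
j=13: r + 12k = 3878.126285… → ⌈·⌉ = 3879
j=14: r + 13k = 4189.769142… → ⌈·⌉ = 4190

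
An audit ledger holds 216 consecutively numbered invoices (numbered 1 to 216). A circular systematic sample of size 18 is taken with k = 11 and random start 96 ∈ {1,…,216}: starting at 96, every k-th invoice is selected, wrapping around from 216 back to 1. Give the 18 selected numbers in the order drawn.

96, 107, 118, 129, 140, 151, 162, 173, 184, 195, 206, 1, 12, 23, 34, 45, 56, 67

Selection 1: 96
Selection 2: 96 + 11 = 107
Selection 3: 107 + 11 = 118
Selection 4: 118 + 11 = 129
Selection 5: 129 + 11 = 140
Selection 6: 140 + 11 = 151
Selection 7: 151 + 11 = 162
Selection 8: 162 + 11 = 173
Selection 9: 173 + 11 = 184
Selection 10: 184 + 11 = 195
Selection 11: 195 + 11 = 206
Selection 12: 206 + 11 = 217 → 217 − 216 = 1
Selection 13: 1 + 11 = 12
Selection 14: 12 + 11 = 23
Selection 15: 23 + 11 = 34
Selection 16: 34 + 11 = 45
Selection 17: 45 + 11 = 56
Selection 18: 56 + 11 = 67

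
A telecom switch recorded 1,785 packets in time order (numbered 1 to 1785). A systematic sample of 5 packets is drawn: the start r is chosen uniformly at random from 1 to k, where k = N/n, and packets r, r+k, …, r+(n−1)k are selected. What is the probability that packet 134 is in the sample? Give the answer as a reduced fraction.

k = 1785/5 = 357.
Packet 134 is selected iff r ≡ 134 (mod 357); exactly one such r in {1,…,357}.
Inclusion probability = 1/357.

1/357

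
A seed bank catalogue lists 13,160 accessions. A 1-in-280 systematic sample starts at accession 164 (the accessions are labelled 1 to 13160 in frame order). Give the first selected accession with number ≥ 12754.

12764

k = 280
Steps past start: ⌈(12754 − 164)/280⌉ = ⌈12590/280⌉ = 45
Selected accession: 164 + 45×280 = 12764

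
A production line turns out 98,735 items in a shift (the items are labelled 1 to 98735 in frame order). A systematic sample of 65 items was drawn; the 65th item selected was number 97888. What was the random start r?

k = 98735/65 = 1519
r = 97888 − (65−1)×1519 = 97888 − 97216 = 672

672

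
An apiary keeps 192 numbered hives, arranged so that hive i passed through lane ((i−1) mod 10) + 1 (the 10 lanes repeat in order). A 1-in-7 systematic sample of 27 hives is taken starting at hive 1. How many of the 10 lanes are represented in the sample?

10

Consecutive selections differ by k = 7, so their lane numbers differ by 7 mod 10 = 7.
gcd(7, 10) = 1, so the sample visits 10/1 = 10 distinct residues mod 10.
Start 1 is lane 1; the lanes hit are 1, 2, 3, 4, 5, 6, 7, 8, 9, 10.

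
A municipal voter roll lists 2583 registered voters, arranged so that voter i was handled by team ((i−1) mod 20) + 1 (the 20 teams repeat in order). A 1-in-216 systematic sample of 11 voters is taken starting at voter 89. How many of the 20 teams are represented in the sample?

Consecutive selections differ by k = 216, so their team numbers differ by 216 mod 20 = 16.
gcd(216, 20) = 4, so the sample visits 20/4 = 5 distinct residues mod 20.
Start 89 is team 9; the teams hit are 1, 5, 9, 13, 17.

5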